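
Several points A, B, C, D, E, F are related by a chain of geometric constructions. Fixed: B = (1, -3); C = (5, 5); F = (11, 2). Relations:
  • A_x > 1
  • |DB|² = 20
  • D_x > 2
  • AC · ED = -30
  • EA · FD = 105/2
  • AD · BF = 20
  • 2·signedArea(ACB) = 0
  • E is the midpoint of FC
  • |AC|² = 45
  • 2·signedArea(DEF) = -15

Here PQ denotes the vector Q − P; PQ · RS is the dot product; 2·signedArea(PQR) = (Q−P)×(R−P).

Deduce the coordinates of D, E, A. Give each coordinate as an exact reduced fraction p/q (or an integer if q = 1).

1. E_x = 8  [E is the midpoint of FC]
2. E_y = 7/2  [E is the midpoint of FC]
   → E = (8, 7/2)
3. D_x = 3  [line 3/2·x + 3·y + -15/2 = 0 ∩ |DB|² = 20]
4. D_y = 1  [line 3/2·x + 3·y + -15/2 = 0 ∩ |DB|² = 20]
   → D = (3, 1)
5. A_x = 2  [2·signedArea(ACB) = 0 ∩ EA · FD = 105/2]
6. A_y = -1  [2·signedArea(ACB) = 0 ∩ EA · FD = 105/2]
   → A = (2, -1)

A = (2, -1)
D = (3, 1)
E = (8, 7/2)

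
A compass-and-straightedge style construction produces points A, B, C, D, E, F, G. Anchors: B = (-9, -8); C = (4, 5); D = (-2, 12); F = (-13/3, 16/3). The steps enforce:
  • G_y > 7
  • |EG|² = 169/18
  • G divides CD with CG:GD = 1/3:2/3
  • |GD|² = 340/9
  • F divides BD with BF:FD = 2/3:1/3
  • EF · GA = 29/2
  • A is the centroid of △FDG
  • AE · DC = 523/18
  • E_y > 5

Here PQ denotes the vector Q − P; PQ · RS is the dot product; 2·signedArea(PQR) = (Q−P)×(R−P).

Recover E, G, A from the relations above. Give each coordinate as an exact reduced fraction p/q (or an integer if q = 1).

1. G_x = 2  [G divides CD with CG:GD = 1/3:2/3]
2. G_y = 22/3  [G divides CD with CG:GD = 1/3:2/3]
   → G = (2, 22/3)
3. A_x = -13/9  [A is the centroid of △FDG]
4. A_y = 74/9  [A is the centroid of △FDG]
   → A = (-13/9, 74/9)
5. E_x = -1/6  [EF · GA = 29/2 ∩ AE · DC = 523/18]
6. E_y = 31/6  [EF · GA = 29/2 ∩ AE · DC = 523/18]
   → E = (-1/6, 31/6)

A = (-13/9, 74/9)
E = (-1/6, 31/6)
G = (2, 22/3)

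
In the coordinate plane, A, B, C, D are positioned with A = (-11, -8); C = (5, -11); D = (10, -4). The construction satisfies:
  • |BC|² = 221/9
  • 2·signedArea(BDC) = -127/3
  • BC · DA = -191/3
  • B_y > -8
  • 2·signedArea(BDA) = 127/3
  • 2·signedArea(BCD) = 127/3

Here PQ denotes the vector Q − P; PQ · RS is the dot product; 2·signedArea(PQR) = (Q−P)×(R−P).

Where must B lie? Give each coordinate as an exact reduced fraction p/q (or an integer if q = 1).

B = (4/3, -23/3)

1. B_x = 4/3  [2·signedArea(BCD) = 127/3 ∩ BC · DA = -191/3]
2. B_y = -23/3  [2·signedArea(BCD) = 127/3 ∩ BC · DA = -191/3]
   → B = (4/3, -23/3)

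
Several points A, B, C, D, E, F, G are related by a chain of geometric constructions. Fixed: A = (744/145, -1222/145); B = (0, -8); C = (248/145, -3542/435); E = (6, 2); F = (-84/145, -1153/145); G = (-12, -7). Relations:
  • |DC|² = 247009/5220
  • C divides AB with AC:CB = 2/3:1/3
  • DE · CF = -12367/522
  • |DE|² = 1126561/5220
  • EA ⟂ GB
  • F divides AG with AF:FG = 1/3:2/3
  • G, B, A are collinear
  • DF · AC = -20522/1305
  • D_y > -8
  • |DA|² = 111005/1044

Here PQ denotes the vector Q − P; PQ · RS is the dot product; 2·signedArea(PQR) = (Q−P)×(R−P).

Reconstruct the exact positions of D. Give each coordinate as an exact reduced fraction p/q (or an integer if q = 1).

D = (-746/145, -6587/870)

1. D_x = -746/145  [line 496/145·x + -124/435·y + 4030/261 = 0 ∩ |DA|² = 111005/1044]
2. D_y = -6587/870  [line 496/145·x + -124/435·y + 4030/261 = 0 ∩ |DA|² = 111005/1044]
   → D = (-746/145, -6587/870)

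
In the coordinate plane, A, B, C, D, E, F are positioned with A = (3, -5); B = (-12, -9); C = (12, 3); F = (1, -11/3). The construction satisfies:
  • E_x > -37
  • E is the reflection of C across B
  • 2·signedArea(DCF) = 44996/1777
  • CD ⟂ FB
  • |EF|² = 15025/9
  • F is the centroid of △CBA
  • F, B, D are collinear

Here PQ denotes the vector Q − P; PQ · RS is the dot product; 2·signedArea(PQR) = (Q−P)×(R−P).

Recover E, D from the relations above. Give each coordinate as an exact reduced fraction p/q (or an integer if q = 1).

D = (22668/1777, 2055/1777)
E = (-36, -21)

1. E_x = -36  [E is the reflection of C across B]
2. E_y = -21  [E is the reflection of C across B]
   → E = (-36, -21)
3. D_x = 22668/1777  [F, B, D are collinear ∩ CD ⟂ FB]
4. D_y = 2055/1777  [F, B, D are collinear ∩ CD ⟂ FB]
   → D = (22668/1777, 2055/1777)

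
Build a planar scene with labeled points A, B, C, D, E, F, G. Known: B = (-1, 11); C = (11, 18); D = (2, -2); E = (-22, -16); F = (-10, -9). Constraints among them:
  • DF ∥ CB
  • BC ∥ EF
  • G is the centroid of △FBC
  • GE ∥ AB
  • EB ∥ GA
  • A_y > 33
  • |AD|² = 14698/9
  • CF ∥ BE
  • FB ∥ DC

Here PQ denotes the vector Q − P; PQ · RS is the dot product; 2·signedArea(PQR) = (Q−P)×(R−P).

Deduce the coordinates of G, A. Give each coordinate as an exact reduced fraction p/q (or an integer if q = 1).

1. G_x = 0  [G is the centroid of △FBC]
2. G_y = 20/3  [G is the centroid of △FBC]
   → G = (0, 20/3)
3. A_x = 21  [GE ∥ AB ∩ EB ∥ GA]
4. A_y = 101/3  [GE ∥ AB ∩ EB ∥ GA]
   → A = (21, 101/3)

A = (21, 101/3)
G = (0, 20/3)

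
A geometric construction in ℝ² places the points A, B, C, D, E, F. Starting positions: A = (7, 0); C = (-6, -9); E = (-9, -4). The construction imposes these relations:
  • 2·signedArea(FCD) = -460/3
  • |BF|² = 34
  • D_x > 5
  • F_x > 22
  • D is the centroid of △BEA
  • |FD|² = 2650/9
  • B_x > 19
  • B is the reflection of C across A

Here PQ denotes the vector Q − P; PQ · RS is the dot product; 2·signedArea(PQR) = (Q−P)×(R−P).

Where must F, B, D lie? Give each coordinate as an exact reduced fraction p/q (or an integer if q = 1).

B = (20, 9)
D = (6, 5/3)
F = (23, 4)

1. B_x = 20  [B is the reflection of C across A]
2. B_y = 9  [B is the reflection of C across A]
   → B = (20, 9)
3. D_x = 6  [D is the centroid of △BEA]
4. D_y = 5/3  [D is the centroid of △BEA]
   → D = (6, 5/3)
5. F_x = 23  [line -32/3·x + 12·y + 592/3 = 0 ∩ |FD|² = 2650/9]
6. F_y = 4  [line -32/3·x + 12·y + 592/3 = 0 ∩ |FD|² = 2650/9]
   → F = (23, 4)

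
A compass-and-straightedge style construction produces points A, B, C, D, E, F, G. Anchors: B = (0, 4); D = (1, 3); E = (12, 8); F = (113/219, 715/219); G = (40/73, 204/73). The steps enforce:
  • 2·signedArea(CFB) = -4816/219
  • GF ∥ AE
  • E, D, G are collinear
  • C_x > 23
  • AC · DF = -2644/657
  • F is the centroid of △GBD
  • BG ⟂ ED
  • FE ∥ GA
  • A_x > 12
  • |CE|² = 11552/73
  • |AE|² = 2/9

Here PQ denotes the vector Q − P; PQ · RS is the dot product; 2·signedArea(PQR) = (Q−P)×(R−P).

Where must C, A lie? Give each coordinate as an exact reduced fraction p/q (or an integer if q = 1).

1. C_x = 1712/73  [line -161/219·x + -113/219·y + 1756/73 = 0 ∩ |CE|² = 11552/73]
2. C_y = 964/73  [line -161/219·x + -113/219·y + 1756/73 = 0 ∩ |CE|² = 11552/73]
   → C = (1712/73, 964/73)
3. A_x = 2635/219  [GF ∥ AE ∩ FE ∥ GA]
4. A_y = 1649/219  [GF ∥ AE ∩ FE ∥ GA]
   → A = (2635/219, 1649/219)

A = (2635/219, 1649/219)
C = (1712/73, 964/73)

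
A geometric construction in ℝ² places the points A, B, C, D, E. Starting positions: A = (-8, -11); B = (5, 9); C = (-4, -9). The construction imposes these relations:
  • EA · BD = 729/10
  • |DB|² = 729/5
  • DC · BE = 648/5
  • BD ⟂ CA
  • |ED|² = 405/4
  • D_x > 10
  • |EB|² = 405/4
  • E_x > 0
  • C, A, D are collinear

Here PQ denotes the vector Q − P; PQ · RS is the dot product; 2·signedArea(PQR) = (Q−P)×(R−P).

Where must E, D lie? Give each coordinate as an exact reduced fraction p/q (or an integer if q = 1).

D = (52/5, -9/5)
E = (1/2, 0)

1. D_x = 52/5  [C, A, D are collinear ∩ BD ⟂ CA]
2. D_y = -9/5  [C, A, D are collinear ∩ BD ⟂ CA]
   → D = (52/5, -9/5)
3. E_x = 1/2  [EA · BD = 729/10 ∩ DC · BE = 648/5]
4. E_y = 0  [EA · BD = 729/10 ∩ DC · BE = 648/5]
   → E = (1/2, 0)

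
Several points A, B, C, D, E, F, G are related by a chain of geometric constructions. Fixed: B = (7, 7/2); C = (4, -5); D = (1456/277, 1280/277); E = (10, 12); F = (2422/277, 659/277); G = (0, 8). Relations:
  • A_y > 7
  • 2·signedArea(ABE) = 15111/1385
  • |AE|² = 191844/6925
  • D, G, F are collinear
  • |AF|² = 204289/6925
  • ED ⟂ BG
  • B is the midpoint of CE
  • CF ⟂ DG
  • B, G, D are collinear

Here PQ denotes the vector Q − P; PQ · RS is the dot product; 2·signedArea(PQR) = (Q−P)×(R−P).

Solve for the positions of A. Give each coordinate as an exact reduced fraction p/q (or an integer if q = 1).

1. A_x = 9908/1385  [line -17/2·x + 3·y + 52754/1385 = 0 ∩ |AF|² = 204289/6925]
2. A_y = 10488/1385  [line -17/2·x + 3·y + 52754/1385 = 0 ∩ |AF|² = 204289/6925]
   → A = (9908/1385, 10488/1385)

A = (9908/1385, 10488/1385)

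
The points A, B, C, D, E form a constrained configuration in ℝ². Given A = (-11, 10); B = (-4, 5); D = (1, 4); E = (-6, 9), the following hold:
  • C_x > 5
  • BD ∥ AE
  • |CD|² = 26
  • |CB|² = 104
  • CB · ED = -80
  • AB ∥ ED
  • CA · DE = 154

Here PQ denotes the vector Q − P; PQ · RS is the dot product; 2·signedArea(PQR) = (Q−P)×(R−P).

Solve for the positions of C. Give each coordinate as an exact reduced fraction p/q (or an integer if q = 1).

1. C_x = 6  [line 7·x + -5·y + -27 = 0 ∩ |CB|² = 104]
2. C_y = 3  [line 7·x + -5·y + -27 = 0 ∩ |CB|² = 104]
   → C = (6, 3)

C = (6, 3)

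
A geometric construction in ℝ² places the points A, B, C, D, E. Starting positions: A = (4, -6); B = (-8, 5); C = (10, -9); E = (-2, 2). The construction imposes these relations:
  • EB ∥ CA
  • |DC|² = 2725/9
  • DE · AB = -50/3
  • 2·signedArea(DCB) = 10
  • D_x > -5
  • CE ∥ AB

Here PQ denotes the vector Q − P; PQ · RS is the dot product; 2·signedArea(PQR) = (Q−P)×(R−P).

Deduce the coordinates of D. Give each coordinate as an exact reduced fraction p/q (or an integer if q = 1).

D = (-4, 4/3)

1. D_x = -4  [2·signedArea(DCB) = 10 ∩ DE · AB = -50/3]
2. D_y = 4/3  [2·signedArea(DCB) = 10 ∩ DE · AB = -50/3]
   → D = (-4, 4/3)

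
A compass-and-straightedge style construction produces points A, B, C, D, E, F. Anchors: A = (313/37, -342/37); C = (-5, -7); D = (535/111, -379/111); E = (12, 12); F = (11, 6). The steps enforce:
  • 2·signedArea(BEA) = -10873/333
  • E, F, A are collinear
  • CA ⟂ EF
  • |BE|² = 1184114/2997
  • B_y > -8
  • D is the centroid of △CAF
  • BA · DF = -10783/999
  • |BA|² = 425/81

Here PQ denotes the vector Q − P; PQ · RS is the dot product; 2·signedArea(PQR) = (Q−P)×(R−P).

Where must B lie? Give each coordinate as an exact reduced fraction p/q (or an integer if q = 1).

1. B_x = 2413/333  [2·signedArea(BEA) = -10873/333 ∩ BA · DF = -10783/999]
2. B_y = -2431/333  [2·signedArea(BEA) = -10873/333 ∩ BA · DF = -10783/999]
   → B = (2413/333, -2431/333)

B = (2413/333, -2431/333)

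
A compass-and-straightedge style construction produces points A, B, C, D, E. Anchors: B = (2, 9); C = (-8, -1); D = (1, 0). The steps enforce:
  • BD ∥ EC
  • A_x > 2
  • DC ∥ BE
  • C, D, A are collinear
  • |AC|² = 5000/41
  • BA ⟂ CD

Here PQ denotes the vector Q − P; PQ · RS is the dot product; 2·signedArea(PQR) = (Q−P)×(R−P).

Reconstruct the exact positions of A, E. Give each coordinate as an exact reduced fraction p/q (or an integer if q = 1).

A = (122/41, 9/41)
E = (-7, 8)

1. A_x = 122/41  [C, D, A are collinear ∩ BA ⟂ CD]
2. A_y = 9/41  [C, D, A are collinear ∩ BA ⟂ CD]
   → A = (122/41, 9/41)
3. E_x = -7  [BD ∥ EC ∩ DC ∥ BE]
4. E_y = 8  [BD ∥ EC ∩ DC ∥ BE]
   → E = (-7, 8)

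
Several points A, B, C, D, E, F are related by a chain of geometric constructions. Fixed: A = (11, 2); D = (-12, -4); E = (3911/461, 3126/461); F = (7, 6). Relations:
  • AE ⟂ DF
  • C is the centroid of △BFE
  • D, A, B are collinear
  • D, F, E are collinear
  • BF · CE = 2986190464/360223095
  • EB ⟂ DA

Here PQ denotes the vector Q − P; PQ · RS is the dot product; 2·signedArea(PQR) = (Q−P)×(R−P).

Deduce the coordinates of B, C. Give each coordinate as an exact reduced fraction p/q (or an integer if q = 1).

B = (2555627/260465, 440194/260465)
C = (2196199/260465, 3769174/781395)

1. B_x = 2555627/260465  [D, A, B are collinear ∩ EB ⟂ DA]
2. B_y = 440194/260465  [D, A, B are collinear ∩ EB ⟂ DA]
   → B = (2555627/260465, 440194/260465)
3. C_x = 2196199/260465  [C is the centroid of △BFE]
4. C_y = 3769174/781395  [C is the centroid of △BFE]
   → C = (2196199/260465, 3769174/781395)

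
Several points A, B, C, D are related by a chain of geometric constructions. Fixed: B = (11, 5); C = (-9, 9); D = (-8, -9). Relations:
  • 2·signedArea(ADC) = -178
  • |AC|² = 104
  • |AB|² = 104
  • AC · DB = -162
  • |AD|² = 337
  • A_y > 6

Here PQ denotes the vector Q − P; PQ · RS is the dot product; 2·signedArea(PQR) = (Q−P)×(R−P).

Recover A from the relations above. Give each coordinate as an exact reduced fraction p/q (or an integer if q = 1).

A = (1, 7)

1. A_x = 1  [AC · DB = -162 ∩ 2·signedArea(ADC) = -178]
2. A_y = 7  [AC · DB = -162 ∩ 2·signedArea(ADC) = -178]
   → A = (1, 7)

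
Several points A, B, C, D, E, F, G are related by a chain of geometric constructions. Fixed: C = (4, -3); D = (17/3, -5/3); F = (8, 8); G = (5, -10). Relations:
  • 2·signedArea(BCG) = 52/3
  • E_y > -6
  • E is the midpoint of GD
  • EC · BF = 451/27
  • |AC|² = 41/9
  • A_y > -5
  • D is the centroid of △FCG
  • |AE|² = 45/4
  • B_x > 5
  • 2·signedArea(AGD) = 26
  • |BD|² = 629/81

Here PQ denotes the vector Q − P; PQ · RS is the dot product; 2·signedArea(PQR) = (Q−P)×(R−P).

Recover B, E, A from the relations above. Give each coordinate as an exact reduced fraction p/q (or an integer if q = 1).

A = (7/3, -13/3)
B = (53/9, 10/9)
E = (16/3, -35/6)

1. E_x = 16/3  [E is the midpoint of GD]
2. E_y = -35/6  [E is the midpoint of GD]
   → E = (16/3, -35/6)
3. A_x = 7/3  [line -25/3·x + 2/3·y + 67/3 = 0 ∩ |AE|² = 45/4]
4. A_y = -13/3  [line -25/3·x + 2/3·y + 67/3 = 0 ∩ |AE|² = 45/4]
   → A = (7/3, -13/3)
5. B_x = 53/9  [2·signedArea(BCG) = 52/3 ∩ EC · BF = 451/27]
6. B_y = 10/9  [2·signedArea(BCG) = 52/3 ∩ EC · BF = 451/27]
   → B = (53/9, 10/9)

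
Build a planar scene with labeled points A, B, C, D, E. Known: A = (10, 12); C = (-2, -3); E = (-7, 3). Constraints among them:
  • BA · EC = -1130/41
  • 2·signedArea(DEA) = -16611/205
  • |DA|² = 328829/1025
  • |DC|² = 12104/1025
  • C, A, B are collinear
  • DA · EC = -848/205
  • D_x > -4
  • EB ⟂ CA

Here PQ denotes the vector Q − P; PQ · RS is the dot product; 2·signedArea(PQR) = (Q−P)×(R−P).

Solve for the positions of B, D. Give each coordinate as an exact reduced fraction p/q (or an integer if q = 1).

B = (-42/41, -73/41)
D = (-140/41, 27/205)

1. B_x = -42/41  [C, A, B are collinear ∩ EB ⟂ CA]
2. B_y = -73/41  [C, A, B are collinear ∩ EB ⟂ CA]
   → B = (-42/41, -73/41)
3. D_x = -140/41  [2·signedArea(DEA) = -16611/205 ∩ DA · EC = -848/205]
4. D_y = 27/205  [2·signedArea(DEA) = -16611/205 ∩ DA · EC = -848/205]
   → D = (-140/41, 27/205)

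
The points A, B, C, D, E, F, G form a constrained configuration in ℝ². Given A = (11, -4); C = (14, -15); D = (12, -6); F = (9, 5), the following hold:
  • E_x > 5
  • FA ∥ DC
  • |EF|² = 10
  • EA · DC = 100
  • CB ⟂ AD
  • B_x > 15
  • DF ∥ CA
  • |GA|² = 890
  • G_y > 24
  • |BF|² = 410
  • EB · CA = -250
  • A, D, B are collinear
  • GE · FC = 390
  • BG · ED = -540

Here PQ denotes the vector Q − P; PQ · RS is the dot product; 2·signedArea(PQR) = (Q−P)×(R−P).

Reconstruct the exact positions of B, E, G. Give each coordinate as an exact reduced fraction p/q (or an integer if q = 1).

B = (16, -14)
E = (6, 6)
G = (4, 25)

1. B_x = 16  [A, D, B are collinear ∩ CB ⟂ AD]
2. B_y = -14  [A, D, B are collinear ∩ CB ⟂ AD]
   → B = (16, -14)
3. E_x = 6  [EA · DC = 100 ∩ EB · CA = -250]
4. E_y = 6  [EA · DC = 100 ∩ EB · CA = -250]
   → E = (6, 6)
5. G_x = 4  [GE · FC = 390 ∩ BG · ED = -540]
6. G_y = 25  [GE · FC = 390 ∩ BG · ED = -540]
   → G = (4, 25)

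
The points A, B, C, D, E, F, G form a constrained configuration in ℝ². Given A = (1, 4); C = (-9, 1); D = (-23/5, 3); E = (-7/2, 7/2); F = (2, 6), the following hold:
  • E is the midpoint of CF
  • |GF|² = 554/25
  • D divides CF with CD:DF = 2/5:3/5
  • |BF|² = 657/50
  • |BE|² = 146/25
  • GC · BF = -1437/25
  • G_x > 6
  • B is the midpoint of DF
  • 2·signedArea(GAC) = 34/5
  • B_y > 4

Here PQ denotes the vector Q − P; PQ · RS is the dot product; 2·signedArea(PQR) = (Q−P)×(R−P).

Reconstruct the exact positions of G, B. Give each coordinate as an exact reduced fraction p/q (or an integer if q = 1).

1. G_x = 33/5  [line 3·x + -10·y + 151/5 = 0 ∩ |GF|² = 554/25]
2. G_y = 5  [line 3·x + -10·y + 151/5 = 0 ∩ |GF|² = 554/25]
   → G = (33/5, 5)
3. B_x = -13/10  [GC · BF = -1437/25 ∩ B is the midpoint of DF]
4. B_y = 9/2  [GC · BF = -1437/25 ∩ B is the midpoint of DF]
   → B = (-13/10, 9/2)

B = (-13/10, 9/2)
G = (33/5, 5)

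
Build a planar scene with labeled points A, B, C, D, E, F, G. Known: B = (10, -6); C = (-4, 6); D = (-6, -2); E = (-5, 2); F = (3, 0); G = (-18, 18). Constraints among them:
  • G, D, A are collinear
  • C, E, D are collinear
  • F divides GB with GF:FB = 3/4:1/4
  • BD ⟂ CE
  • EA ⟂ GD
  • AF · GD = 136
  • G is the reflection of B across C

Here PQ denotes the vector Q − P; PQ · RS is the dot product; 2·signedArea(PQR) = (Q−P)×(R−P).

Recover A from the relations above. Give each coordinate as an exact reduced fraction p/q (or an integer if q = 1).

1. A_x = -15/2  [G, D, A are collinear ∩ EA ⟂ GD]
2. A_y = 1/2  [G, D, A are collinear ∩ EA ⟂ GD]
   → A = (-15/2, 1/2)

A = (-15/2, 1/2)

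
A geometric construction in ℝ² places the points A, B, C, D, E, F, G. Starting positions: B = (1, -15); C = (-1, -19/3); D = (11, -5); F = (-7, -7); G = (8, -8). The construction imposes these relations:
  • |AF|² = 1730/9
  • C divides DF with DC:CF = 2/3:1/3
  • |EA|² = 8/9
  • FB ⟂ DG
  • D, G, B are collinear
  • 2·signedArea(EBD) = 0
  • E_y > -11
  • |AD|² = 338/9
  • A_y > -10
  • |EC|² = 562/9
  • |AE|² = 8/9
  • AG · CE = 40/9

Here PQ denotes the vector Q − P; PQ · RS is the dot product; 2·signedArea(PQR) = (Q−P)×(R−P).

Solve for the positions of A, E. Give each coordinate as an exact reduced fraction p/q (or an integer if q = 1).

1. E_x = 6  [line -10·x + 10·y + 160 = 0 ∩ |EC|² = 562/9]
2. E_y = -10  [line -10·x + 10·y + 160 = 0 ∩ |EC|² = 562/9]
   → E = (6, -10)
3. A_x = 20/3  [line -7·x + 11/3·y + 728/9 = 0 ∩ |AE|² = 8/9]
4. A_y = -28/3  [line -7·x + 11/3·y + 728/9 = 0 ∩ |AE|² = 8/9]
   → A = (20/3, -28/3)

A = (20/3, -28/3)
E = (6, -10)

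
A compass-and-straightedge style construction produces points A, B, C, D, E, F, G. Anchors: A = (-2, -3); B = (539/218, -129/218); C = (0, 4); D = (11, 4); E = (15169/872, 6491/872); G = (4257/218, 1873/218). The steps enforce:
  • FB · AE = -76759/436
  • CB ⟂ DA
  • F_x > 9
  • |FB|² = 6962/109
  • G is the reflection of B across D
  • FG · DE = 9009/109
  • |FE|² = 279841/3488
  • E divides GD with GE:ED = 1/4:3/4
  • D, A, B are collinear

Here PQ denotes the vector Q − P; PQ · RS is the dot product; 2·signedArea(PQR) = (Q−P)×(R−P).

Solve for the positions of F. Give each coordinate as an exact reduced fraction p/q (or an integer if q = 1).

F = (2073/218, 697/218)

1. F_x = 2073/218  [line -5577/872·x + -3003/872·y + 31317/436 = 0 ∩ |FB|² = 6962/109]
2. F_y = 697/218  [line -5577/872·x + -3003/872·y + 31317/436 = 0 ∩ |FB|² = 6962/109]
   → F = (2073/218, 697/218)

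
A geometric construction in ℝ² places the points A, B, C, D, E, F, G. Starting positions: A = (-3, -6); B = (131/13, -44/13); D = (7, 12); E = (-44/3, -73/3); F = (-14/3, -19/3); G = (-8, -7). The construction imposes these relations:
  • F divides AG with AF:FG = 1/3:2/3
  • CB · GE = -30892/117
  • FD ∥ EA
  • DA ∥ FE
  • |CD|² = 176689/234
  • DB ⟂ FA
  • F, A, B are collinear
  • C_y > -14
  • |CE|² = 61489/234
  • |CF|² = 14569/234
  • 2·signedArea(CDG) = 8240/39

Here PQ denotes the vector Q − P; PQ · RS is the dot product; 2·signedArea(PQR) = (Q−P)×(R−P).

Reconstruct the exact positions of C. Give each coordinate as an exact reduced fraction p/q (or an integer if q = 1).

C = (-179/78, -1081/78)

1. C_x = -179/78  [2·signedArea(CDG) = 8240/39 ∩ CB · GE = -30892/117]
2. C_y = -1081/78  [2·signedArea(CDG) = 8240/39 ∩ CB · GE = -30892/117]
   → C = (-179/78, -1081/78)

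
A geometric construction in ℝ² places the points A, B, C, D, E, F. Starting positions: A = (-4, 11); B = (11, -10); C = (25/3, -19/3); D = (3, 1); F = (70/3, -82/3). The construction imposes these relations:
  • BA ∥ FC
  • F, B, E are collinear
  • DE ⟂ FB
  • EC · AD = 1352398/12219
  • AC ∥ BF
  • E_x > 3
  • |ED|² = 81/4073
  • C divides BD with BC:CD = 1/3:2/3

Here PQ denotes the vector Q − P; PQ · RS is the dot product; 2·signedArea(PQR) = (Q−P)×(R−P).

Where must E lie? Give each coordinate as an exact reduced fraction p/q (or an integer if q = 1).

1. E_x = 12687/4073  [F, B, E are collinear ∩ DE ⟂ FB]
2. E_y = 4406/4073  [F, B, E are collinear ∩ DE ⟂ FB]
   → E = (12687/4073, 4406/4073)

E = (12687/4073, 4406/4073)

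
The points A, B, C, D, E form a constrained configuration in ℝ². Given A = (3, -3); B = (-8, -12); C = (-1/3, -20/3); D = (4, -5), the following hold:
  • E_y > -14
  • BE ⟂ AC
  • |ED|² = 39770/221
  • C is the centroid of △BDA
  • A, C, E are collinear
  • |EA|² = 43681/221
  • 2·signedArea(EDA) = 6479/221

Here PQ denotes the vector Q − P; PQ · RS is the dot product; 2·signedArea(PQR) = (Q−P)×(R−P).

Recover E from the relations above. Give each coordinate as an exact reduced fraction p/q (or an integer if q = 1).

1. E_x = -1427/221  [A, C, E are collinear ∩ BE ⟂ AC]
2. E_y = -2962/221  [A, C, E are collinear ∩ BE ⟂ AC]
   → E = (-1427/221, -2962/221)

E = (-1427/221, -2962/221)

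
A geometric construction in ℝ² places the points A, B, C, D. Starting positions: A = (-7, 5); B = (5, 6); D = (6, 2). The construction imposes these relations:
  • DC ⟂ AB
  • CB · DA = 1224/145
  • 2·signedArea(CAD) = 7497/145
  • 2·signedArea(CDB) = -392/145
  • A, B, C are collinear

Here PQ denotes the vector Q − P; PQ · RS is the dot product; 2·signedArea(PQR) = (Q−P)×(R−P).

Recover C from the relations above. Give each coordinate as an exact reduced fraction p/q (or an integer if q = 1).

C = (821/145, 878/145)

1. C_x = 821/145  [A, B, C are collinear ∩ DC ⟂ AB]
2. C_y = 878/145  [A, B, C are collinear ∩ DC ⟂ AB]
   → C = (821/145, 878/145)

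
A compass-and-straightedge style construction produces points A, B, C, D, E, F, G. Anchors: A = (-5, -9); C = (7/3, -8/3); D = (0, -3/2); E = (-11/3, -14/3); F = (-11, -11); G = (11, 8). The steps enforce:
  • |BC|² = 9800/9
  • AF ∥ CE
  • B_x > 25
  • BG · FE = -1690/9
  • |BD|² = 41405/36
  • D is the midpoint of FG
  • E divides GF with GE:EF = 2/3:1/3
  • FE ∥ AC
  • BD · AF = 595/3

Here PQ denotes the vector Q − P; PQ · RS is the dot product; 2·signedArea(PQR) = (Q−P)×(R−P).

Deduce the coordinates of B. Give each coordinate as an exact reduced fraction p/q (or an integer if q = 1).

1. B_x = 77/3  [BG · FE = -1690/9 ∩ BD · AF = 595/3]
2. B_y = 62/3  [BG · FE = -1690/9 ∩ BD · AF = 595/3]
   → B = (77/3, 62/3)

B = (77/3, 62/3)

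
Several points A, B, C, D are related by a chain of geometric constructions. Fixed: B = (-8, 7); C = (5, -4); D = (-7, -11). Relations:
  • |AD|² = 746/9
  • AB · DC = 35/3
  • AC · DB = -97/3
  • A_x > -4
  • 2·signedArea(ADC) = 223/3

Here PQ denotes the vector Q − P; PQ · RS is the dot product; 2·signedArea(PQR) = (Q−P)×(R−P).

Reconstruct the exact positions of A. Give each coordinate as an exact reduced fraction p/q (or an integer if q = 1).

A = (-10/3, -8/3)

1. A_x = -10/3  [2·signedArea(ADC) = 223/3 ∩ AC · DB = -97/3]
2. A_y = -8/3  [2·signedArea(ADC) = 223/3 ∩ AC · DB = -97/3]
   → A = (-10/3, -8/3)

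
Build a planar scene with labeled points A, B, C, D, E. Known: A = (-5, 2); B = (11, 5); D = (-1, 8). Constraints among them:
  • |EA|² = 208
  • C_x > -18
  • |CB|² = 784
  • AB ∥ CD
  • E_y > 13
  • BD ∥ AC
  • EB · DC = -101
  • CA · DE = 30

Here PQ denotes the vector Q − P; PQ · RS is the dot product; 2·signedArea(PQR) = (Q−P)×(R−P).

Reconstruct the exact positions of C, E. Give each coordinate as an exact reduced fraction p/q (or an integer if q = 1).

C = (-17, 5)
E = (3, 14)

1. C_x = -17  [AB ∥ CD ∩ BD ∥ AC]
2. C_y = 5  [AB ∥ CD ∩ BD ∥ AC]
   → C = (-17, 5)
3. E_x = 3  [EB · DC = -101 ∩ CA · DE = 30]
4. E_y = 14  [EB · DC = -101 ∩ CA · DE = 30]
   → E = (3, 14)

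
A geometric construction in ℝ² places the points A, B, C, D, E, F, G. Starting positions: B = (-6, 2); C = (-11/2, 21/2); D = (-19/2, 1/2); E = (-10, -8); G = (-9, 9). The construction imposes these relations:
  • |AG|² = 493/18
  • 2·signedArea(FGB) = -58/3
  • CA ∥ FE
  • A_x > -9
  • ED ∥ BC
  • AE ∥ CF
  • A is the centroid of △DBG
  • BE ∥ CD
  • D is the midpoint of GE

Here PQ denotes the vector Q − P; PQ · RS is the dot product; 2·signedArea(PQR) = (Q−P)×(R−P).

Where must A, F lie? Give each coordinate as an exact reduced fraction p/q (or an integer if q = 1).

1. A_x = -49/6  [A is the centroid of △DBG]
2. A_y = 23/6  [A is the centroid of △DBG]
   → A = (-49/6, 23/6)
3. F_x = -22/3  [CA ∥ FE ∩ AE ∥ CF]
4. F_y = -4/3  [CA ∥ FE ∩ AE ∥ CF]
   → F = (-22/3, -4/3)

A = (-49/6, 23/6)
F = (-22/3, -4/3)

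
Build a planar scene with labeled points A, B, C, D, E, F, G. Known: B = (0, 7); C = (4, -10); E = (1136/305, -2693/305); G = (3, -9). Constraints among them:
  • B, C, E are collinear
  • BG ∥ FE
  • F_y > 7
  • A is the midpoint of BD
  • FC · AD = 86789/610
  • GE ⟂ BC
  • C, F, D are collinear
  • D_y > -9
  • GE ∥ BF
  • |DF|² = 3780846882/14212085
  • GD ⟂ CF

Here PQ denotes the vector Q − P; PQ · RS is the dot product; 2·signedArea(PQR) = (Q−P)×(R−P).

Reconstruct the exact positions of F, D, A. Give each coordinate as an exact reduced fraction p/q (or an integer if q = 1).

A = (26866729/14212085, -26307289/28424170)
D = (53733458/14212085, -125791884/14212085)
F = (221/305, 2187/305)

1. F_x = 221/305  [BG ∥ FE ∩ GE ∥ BF]
2. F_y = 2187/305  [BG ∥ FE ∩ GE ∥ BF]
   → F = (221/305, 2187/305)
3. D_x = 53733458/14212085  [C, F, D are collinear ∩ GD ⟂ CF]
4. D_y = -125791884/14212085  [C, F, D are collinear ∩ GD ⟂ CF]
   → D = (53733458/14212085, -125791884/14212085)
5. A_x = 26866729/14212085  [A is the midpoint of BD]
6. A_y = -26307289/28424170  [A is the midpoint of BD]
   → A = (26866729/14212085, -26307289/28424170)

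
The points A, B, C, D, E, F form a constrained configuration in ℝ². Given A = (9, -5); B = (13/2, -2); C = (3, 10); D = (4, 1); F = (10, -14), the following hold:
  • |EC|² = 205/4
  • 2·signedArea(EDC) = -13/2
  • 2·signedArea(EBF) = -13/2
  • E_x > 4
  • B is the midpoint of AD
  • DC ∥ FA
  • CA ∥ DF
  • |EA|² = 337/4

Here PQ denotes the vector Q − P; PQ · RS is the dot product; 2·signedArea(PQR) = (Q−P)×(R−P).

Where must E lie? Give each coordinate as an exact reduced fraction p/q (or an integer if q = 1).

E = (9/2, 3)

1. E_x = 9/2  [2·signedArea(EDC) = -13/2 ∩ 2·signedArea(EBF) = -13/2]
2. E_y = 3  [2·signedArea(EDC) = -13/2 ∩ 2·signedArea(EBF) = -13/2]
   → E = (9/2, 3)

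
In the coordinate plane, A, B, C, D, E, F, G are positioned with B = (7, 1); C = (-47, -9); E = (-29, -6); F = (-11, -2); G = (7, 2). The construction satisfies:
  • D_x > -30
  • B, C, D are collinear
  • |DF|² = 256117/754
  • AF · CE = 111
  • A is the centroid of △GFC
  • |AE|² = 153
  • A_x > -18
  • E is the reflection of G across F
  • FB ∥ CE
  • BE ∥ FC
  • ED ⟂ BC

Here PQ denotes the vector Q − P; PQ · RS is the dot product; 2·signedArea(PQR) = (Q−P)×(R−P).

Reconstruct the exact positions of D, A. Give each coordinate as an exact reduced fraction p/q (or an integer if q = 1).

1. D_x = -21911/754  [B, C, D are collinear ∩ ED ⟂ BC]
2. D_y = -4281/754  [B, C, D are collinear ∩ ED ⟂ BC]
   → D = (-21911/754, -4281/754)
3. A_x = -17  [A is the centroid of △GFC]
4. A_y = -3  [A is the centroid of △GFC]
   → A = (-17, -3)

A = (-17, -3)
D = (-21911/754, -4281/754)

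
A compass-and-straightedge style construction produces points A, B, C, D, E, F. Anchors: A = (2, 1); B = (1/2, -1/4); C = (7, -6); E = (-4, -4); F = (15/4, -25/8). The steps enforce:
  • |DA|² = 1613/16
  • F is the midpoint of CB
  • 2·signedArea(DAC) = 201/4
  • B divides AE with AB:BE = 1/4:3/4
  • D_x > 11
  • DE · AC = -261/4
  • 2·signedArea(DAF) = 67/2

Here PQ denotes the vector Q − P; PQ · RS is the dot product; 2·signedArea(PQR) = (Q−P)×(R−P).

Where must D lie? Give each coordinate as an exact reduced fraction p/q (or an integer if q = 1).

D = (23/2, -9/4)

1. D_x = 23/2  [2·signedArea(DAC) = 201/4 ∩ 2·signedArea(DAF) = 67/2]
2. D_y = -9/4  [2·signedArea(DAC) = 201/4 ∩ 2·signedArea(DAF) = 67/2]
   → D = (23/2, -9/4)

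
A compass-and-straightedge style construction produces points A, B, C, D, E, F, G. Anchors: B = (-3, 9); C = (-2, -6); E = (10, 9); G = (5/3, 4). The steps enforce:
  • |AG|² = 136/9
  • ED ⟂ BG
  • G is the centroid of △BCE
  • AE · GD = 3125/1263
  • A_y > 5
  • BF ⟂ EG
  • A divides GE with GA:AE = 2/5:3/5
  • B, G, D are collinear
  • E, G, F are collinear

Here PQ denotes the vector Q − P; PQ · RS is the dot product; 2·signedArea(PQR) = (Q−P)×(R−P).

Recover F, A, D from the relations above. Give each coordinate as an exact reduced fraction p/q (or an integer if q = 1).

1. F_x = 15/34  [E, G, F are collinear ∩ BF ⟂ EG]
2. F_y = 111/34  [E, G, F are collinear ∩ BF ⟂ EG]
   → F = (15/34, 111/34)
3. A_x = 5  [A divides GE with GA:AE = 2/5:3/5]
4. A_y = 6  [A divides GE with GA:AE = 2/5:3/5]
   → A = (5, 6)
5. D_x = 1285/421  [B, G, D are collinear ∩ ED ⟂ BG]
6. D_y = 1059/421  [B, G, D are collinear ∩ ED ⟂ BG]
   → D = (1285/421, 1059/421)

A = (5, 6)
D = (1285/421, 1059/421)
F = (15/34, 111/34)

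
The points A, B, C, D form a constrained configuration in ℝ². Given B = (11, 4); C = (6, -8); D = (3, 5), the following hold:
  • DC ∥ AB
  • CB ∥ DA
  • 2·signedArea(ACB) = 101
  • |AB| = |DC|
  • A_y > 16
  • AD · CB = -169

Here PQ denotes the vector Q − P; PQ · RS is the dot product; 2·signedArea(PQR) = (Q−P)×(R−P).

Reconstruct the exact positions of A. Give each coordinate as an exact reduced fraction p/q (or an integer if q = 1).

1. A_x = 8  [DC ∥ AB ∩ CB ∥ DA]
2. A_y = 17  [DC ∥ AB ∩ CB ∥ DA]
   → A = (8, 17)

A = (8, 17)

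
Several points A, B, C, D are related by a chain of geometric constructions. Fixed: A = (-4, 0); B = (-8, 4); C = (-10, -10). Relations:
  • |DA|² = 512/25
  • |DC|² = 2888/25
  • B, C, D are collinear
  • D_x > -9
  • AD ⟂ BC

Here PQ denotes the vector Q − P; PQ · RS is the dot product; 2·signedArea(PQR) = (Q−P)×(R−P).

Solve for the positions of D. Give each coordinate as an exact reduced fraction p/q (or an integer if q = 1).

1. D_x = -212/25  [B, C, D are collinear ∩ AD ⟂ BC]
2. D_y = 16/25  [B, C, D are collinear ∩ AD ⟂ BC]
   → D = (-212/25, 16/25)

D = (-212/25, 16/25)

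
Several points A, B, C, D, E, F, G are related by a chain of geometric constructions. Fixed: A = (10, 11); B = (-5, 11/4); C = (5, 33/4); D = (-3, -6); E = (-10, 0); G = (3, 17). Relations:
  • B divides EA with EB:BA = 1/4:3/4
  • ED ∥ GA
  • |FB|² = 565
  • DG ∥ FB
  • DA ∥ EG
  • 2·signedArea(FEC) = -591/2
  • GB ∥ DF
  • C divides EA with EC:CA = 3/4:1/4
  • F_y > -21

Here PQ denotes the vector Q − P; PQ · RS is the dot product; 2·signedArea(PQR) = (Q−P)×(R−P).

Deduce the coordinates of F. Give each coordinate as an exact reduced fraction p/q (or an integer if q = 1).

1. F_x = -11  [DG ∥ FB ∩ GB ∥ DF]
2. F_y = -81/4  [DG ∥ FB ∩ GB ∥ DF]
   → F = (-11, -81/4)

F = (-11, -81/4)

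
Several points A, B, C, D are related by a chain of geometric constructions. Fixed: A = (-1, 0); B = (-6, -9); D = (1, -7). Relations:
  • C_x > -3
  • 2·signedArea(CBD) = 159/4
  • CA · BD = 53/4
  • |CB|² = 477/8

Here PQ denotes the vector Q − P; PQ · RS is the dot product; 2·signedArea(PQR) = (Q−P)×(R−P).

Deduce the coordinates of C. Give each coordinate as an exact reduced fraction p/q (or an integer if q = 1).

C = (-9/4, -9/4)

1. C_x = -9/4  [2·signedArea(CBD) = 159/4 ∩ CA · BD = 53/4]
2. C_y = -9/4  [2·signedArea(CBD) = 159/4 ∩ CA · BD = 53/4]
   → C = (-9/4, -9/4)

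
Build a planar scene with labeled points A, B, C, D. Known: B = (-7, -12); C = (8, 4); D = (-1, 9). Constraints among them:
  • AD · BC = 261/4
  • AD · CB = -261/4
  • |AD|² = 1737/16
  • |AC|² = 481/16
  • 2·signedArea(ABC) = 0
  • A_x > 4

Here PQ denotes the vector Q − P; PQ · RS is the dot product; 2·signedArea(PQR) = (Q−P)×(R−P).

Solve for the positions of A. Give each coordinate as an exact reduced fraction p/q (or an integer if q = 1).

1. A_x = 17/4  [2·signedArea(ABC) = 0 ∩ AD · BC = 261/4]
2. A_y = 0  [2·signedArea(ABC) = 0 ∩ AD · BC = 261/4]
   → A = (17/4, 0)

A = (17/4, 0)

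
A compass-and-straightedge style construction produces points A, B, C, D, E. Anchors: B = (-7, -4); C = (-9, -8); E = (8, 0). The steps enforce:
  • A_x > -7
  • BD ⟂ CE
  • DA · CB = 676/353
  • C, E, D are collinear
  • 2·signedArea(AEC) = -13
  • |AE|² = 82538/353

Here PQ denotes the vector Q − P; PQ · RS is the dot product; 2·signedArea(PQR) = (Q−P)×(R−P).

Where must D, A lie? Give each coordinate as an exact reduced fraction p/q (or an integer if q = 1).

A = (-2159/353, -2075/353)
D = (-2055/353, -2296/353)

1. D_x = -2055/353  [C, E, D are collinear ∩ BD ⟂ CE]
2. D_y = -2296/353  [C, E, D are collinear ∩ BD ⟂ CE]
   → D = (-2055/353, -2296/353)
3. A_x = -2159/353  [2·signedArea(AEC) = -13 ∩ DA · CB = 676/353]
4. A_y = -2075/353  [2·signedArea(AEC) = -13 ∩ DA · CB = 676/353]
   → A = (-2159/353, -2075/353)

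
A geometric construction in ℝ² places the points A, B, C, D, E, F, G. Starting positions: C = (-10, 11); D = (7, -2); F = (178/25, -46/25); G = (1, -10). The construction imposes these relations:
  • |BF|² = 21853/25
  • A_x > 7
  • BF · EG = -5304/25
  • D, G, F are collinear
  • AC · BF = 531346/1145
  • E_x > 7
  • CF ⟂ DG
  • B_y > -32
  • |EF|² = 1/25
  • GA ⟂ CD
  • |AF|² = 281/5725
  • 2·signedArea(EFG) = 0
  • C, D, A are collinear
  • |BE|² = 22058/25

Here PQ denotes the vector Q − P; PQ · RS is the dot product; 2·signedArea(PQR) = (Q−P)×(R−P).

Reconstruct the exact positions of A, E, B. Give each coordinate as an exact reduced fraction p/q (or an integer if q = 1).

1. A_x = 1620/229  [C, D, A are collinear ∩ GA ⟂ CD]
2. A_y = -471/229  [C, D, A are collinear ∩ GA ⟂ CD]
   → A = (1620/229, -471/229)
3. E_x = 181/25  [line 204/25·x + -153/25·y + -1734/25 = 0 ∩ |EF|² = 1/25]
4. E_y = -42/25  [line 204/25·x + -153/25·y + -1734/25 = 0 ∩ |EF|² = 1/25]
   → E = (181/25, -42/25)
5. B_x = 12  [BF · EG = -5304/25 ∩ AC · BF = 531346/1145]
6. B_y = -31  [BF · EG = -5304/25 ∩ AC · BF = 531346/1145]
   → B = (12, -31)

A = (1620/229, -471/229)
B = (12, -31)
E = (181/25, -42/25)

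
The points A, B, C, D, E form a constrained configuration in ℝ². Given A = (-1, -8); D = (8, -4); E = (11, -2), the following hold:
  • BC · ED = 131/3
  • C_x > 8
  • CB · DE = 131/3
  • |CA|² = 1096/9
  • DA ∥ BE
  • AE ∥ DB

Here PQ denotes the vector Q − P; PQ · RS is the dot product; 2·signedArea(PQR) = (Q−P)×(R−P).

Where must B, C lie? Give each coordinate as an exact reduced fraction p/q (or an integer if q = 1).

B = (20, 2)
C = (9, -10/3)

1. B_x = 20  [DA ∥ BE ∩ AE ∥ DB]
2. B_y = 2  [DA ∥ BE ∩ AE ∥ DB]
   → B = (20, 2)
3. C_x = 9  [line -3·x + -2·y + 61/3 = 0 ∩ |CA|² = 1096/9]
4. C_y = -10/3  [line -3·x + -2·y + 61/3 = 0 ∩ |CA|² = 1096/9]
   → C = (9, -10/3)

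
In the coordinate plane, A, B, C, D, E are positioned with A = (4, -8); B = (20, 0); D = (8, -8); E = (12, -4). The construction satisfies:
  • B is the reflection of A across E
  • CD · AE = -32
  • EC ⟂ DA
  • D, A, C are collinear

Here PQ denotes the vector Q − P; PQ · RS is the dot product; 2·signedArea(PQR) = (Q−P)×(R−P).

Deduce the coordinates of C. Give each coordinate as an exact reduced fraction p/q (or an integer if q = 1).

C = (12, -8)

1. C_x = 12  [D, A, C are collinear ∩ EC ⟂ DA]
2. C_y = -8  [D, A, C are collinear ∩ EC ⟂ DA]
   → C = (12, -8)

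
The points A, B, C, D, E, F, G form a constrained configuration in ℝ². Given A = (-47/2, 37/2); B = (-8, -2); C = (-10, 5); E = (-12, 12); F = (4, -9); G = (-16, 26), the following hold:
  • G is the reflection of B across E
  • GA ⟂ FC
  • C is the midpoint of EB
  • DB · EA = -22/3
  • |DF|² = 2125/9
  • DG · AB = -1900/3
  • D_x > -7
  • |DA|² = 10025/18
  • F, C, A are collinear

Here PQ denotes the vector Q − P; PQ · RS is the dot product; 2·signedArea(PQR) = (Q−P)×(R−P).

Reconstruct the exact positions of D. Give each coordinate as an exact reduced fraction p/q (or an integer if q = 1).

1. D_x = -6  [DG · AB = -1900/3 ∩ DB · EA = -22/3]
2. D_y = 8/3  [DG · AB = -1900/3 ∩ DB · EA = -22/3]
   → D = (-6, 8/3)

D = (-6, 8/3)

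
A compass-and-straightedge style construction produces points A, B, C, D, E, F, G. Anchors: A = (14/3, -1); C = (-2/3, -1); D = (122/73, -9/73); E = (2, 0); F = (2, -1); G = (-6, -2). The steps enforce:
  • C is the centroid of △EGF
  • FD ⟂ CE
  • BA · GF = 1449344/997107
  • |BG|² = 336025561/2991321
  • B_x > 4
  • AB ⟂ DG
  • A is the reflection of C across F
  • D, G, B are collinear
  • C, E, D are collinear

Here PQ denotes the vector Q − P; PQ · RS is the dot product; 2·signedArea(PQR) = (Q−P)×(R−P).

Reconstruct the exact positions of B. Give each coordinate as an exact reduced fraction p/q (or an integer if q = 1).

1. B_x = 4282718/997107  [D, G, B are collinear ∩ AB ⟂ DG]
2. B_y = 517133/997107  [D, G, B are collinear ∩ AB ⟂ DG]
   → B = (4282718/997107, 517133/997107)

B = (4282718/997107, 517133/997107)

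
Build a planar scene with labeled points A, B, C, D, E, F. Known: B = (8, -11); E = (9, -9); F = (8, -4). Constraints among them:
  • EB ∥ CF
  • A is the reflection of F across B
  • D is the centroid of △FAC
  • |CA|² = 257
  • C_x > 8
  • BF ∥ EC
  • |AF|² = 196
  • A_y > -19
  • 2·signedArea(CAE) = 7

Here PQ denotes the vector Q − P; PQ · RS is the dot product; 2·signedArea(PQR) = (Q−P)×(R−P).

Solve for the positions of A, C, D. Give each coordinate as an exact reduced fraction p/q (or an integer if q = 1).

A = (8, -18)
C = (9, -2)
D = (25/3, -8)

1. A_x = 8  [A is the reflection of F across B]
2. A_y = -18  [A is the reflection of F across B]
   → A = (8, -18)
3. C_x = 9  [EB ∥ CF ∩ BF ∥ EC]
4. C_y = -2  [EB ∥ CF ∩ BF ∥ EC]
   → C = (9, -2)
5. D_x = 25/3  [D is the centroid of △FAC]
6. D_y = -8  [D is the centroid of △FAC]
   → D = (25/3, -8)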